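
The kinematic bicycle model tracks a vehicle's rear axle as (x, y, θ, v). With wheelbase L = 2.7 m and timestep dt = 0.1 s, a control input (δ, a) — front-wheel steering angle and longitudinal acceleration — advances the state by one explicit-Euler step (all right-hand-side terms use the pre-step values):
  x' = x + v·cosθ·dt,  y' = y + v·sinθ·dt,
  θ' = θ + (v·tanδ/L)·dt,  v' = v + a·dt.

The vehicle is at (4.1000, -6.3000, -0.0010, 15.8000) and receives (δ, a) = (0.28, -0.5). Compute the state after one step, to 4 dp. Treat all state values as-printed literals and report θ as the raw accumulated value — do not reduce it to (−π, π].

x' = 4.1000 + 15.8000·cos(-0.0010)·0.1 = 5.6800
y' = -6.3000 + 15.8000·sin(-0.0010)·0.1 = -6.3016
θ' = -0.0010 + (15.8000/2.7)·tan(0.28)·0.1 = 0.1673
v' = 15.8000 − 0.5000·0.1 = 15.7500

(5.6800, -6.3016, 0.1673, 15.7500)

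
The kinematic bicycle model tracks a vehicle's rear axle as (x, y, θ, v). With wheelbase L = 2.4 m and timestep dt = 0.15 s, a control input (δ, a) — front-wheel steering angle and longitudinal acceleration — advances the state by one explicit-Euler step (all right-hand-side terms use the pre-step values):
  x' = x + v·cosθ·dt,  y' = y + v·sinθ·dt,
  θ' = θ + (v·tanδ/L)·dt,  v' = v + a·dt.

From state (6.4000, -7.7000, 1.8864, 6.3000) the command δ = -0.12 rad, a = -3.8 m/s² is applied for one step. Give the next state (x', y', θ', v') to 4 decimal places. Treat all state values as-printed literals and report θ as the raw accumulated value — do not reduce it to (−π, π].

x' = 6.4000 + 6.3000·cos(1.8864)·0.15 = 6.1067
y' = -7.7000 + 6.3000·sin(1.8864)·0.15 = -6.8017
θ' = 1.8864 + (6.3000/2.4)·tan(-0.12)·0.15 = 1.8389
v' = 6.3000 − 3.8000·0.15 = 5.7300

(6.1067, -6.8017, 1.8389, 5.7300)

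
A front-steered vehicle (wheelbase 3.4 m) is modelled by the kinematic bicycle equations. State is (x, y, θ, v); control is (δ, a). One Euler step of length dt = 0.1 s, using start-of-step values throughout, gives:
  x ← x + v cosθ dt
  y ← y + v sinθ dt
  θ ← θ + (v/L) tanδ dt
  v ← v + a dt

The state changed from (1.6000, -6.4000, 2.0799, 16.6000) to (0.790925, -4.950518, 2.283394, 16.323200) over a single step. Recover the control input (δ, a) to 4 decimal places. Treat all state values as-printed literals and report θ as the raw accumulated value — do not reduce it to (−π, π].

a = (v'−v)/dt = (-0.276800)/0.1 = -2.7680
Δθ = θ'−θ = 0.203494;  (v·dt/L) = 16.6000·0.1/3.4 = 0.488235
tan δ = Δθ·L/(v·dt) = 0.416795  →  δ = 0.3949

δ = 0.3949, a = -2.7680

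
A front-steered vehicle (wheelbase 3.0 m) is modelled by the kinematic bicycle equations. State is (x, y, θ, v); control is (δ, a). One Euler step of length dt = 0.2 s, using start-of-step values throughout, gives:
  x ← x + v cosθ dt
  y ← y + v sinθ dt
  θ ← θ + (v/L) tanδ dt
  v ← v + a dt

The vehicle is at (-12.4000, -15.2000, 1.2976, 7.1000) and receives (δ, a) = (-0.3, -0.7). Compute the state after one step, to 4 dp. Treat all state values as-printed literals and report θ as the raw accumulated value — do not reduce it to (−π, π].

(-12.0169, -13.8327, 1.1512, 6.9600)

x' = -12.4000 + 7.1000·cos(1.2976)·0.2 = -12.0169
y' = -15.2000 + 7.1000·sin(1.2976)·0.2 = -13.8327
θ' = 1.2976 + (7.1000/3.0)·tan(-0.3)·0.2 = 1.1512
v' = 7.1000 − 0.7000·0.2 = 6.9600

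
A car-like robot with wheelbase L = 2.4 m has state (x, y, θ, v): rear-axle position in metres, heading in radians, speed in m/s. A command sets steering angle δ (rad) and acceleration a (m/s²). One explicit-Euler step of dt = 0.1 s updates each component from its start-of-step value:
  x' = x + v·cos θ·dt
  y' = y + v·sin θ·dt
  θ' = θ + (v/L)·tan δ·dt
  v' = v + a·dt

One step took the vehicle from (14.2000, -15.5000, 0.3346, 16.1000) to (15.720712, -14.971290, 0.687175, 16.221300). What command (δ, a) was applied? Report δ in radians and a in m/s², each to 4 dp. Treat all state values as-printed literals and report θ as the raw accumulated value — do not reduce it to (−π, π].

δ = 0.4839, a = 1.2130

a = (v'−v)/dt = (0.121300)/0.1 = 1.2130
Δθ = θ'−θ = 0.352575;  (v·dt/L) = 16.1000·0.1/2.4 = 0.670833
tan δ = Δθ·L/(v·dt) = 0.525578  →  δ = 0.4839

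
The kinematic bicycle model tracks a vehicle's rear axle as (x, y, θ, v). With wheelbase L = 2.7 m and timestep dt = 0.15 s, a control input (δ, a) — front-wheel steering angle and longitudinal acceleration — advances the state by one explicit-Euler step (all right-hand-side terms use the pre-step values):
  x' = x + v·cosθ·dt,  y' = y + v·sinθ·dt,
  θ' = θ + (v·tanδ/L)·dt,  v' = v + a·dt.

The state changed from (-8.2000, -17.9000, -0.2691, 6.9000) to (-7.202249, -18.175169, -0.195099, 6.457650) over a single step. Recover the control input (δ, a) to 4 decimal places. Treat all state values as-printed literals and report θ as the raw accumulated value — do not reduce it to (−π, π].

δ = 0.1907, a = -2.9490

a = (v'−v)/dt = (-0.442350)/0.15 = -2.9490
Δθ = θ'−θ = 0.074001;  (v·dt/L) = 6.9000·0.15/2.7 = 0.383333
tan δ = Δθ·L/(v·dt) = 0.193046  →  δ = 0.1907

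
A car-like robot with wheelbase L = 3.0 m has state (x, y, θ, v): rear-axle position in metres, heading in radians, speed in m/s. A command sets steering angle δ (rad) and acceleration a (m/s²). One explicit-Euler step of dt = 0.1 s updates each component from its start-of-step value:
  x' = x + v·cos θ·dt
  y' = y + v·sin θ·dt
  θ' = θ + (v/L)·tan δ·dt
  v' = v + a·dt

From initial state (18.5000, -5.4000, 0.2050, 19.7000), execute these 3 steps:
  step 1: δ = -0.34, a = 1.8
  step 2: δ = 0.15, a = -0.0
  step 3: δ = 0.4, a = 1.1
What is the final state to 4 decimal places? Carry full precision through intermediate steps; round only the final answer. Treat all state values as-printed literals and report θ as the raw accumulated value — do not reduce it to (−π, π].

after step 1 (δ=-0.34, a=1.8): (20.428750, -4.998973, -0.027287, 19.880000)
after step 2 (δ=0.15, a=-0.0): (22.416010, -5.053213, 0.072865, 19.880000)
after step 3 (δ=0.4, a=1.1): (24.398735, -4.908485, 0.353036, 19.990000)

(24.3987, -4.9085, 0.3530, 19.9900)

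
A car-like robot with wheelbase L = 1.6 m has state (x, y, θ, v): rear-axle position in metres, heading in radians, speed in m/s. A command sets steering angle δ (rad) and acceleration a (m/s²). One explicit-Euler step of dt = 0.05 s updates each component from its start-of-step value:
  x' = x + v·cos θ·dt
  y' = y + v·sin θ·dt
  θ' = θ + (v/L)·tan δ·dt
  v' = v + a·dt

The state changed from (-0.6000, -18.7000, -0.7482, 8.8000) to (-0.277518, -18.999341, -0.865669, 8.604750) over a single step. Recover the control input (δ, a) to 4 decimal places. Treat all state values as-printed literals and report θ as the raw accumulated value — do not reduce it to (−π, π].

a = (v'−v)/dt = (-0.195250)/0.05 = -3.9050
Δθ = θ'−θ = -0.117469;  (v·dt/L) = 8.8000·0.05/1.6 = 0.275000
tan δ = Δθ·L/(v·dt) = -0.427160  →  δ = -0.4037

δ = -0.4037, a = -3.9050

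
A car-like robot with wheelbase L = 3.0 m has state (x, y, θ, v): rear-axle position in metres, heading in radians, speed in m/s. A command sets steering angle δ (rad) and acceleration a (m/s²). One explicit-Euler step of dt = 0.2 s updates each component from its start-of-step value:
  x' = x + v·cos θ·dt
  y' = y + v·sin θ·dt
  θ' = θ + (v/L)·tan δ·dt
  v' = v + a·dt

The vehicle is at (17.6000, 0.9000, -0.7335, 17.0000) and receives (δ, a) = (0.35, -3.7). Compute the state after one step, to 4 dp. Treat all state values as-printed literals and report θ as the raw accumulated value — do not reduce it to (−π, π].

x' = 17.6000 + 17.0000·cos(-0.7335)·0.2 = 20.1256
y' = 0.9000 + 17.0000·sin(-0.7335)·0.2 = -1.3762
θ' = -0.7335 + (17.0000/3.0)·tan(0.35)·0.2 = -0.3198
v' = 17.0000 − 3.7000·0.2 = 16.2600

(20.1256, -1.3762, -0.3198, 16.2600)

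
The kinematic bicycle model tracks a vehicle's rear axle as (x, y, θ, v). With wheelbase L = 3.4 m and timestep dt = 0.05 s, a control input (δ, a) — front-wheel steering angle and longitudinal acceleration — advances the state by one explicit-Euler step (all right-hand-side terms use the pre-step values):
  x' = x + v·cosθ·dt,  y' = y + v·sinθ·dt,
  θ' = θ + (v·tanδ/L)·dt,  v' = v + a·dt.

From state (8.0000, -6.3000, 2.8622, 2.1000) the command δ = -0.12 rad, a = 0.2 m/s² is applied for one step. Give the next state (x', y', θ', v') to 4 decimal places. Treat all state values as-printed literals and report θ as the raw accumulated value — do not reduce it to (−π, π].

x' = 8.0000 + 2.1000·cos(2.8622)·0.05 = 7.8991
y' = -6.3000 + 2.1000·sin(2.8622)·0.05 = -6.2710
θ' = 2.8622 + (2.1000/3.4)·tan(-0.12)·0.05 = 2.8585
v' = 2.1000 + 0.2000·0.05 = 2.1100

(7.8991, -6.2710, 2.8585, 2.1100)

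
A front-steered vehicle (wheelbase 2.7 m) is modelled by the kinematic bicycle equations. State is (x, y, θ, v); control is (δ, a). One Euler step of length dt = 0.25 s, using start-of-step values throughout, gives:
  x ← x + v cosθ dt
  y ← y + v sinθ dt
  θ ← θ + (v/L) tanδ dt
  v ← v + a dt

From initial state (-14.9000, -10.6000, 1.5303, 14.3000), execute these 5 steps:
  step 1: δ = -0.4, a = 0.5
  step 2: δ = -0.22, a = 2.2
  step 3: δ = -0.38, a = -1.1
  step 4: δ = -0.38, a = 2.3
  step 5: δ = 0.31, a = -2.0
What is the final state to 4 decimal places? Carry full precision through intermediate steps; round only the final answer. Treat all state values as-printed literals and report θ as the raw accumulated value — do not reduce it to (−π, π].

after step 1 (δ=-0.4, a=0.5): (-14.755265, -7.027931, 0.970490, 14.425000)
after step 2 (δ=-0.22, a=2.2): (-12.718113, -4.052187, 0.671814, 14.975000)
after step 3 (δ=-0.38, a=-1.1): (-9.787902, -1.722053, 0.117998, 14.700000)
after step 4 (δ=-0.38, a=2.3): (-6.138457, -1.289415, -0.425647, 15.275000)
after step 5 (δ=0.31, a=-2.0): (-2.660447, -2.866215, 0.027409, 14.775000)

(-2.6604, -2.8662, 0.0274, 14.7750)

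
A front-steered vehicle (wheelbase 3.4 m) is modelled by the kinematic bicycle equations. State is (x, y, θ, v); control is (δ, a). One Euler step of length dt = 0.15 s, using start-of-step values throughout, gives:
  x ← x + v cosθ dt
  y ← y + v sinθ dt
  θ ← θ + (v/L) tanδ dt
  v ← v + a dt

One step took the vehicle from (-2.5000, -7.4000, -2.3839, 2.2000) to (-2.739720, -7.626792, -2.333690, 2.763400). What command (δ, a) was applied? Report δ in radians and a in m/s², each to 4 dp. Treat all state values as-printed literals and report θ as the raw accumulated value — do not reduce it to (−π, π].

δ = 0.4774, a = 3.7560

a = (v'−v)/dt = (0.563400)/0.15 = 3.7560
Δθ = θ'−θ = 0.050210;  (v·dt/L) = 2.2000·0.15/3.4 = 0.097059
tan δ = Δθ·L/(v·dt) = 0.517315  →  δ = 0.4774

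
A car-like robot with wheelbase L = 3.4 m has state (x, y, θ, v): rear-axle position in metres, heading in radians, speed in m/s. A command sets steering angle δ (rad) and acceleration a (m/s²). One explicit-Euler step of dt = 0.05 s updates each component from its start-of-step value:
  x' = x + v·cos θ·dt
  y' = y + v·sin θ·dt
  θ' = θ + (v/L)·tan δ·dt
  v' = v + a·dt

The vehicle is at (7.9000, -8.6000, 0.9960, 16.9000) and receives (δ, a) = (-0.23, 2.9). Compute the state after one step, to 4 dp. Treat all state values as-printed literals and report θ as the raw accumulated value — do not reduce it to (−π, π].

x' = 7.9000 + 16.9000·cos(0.9960)·0.05 = 8.3594
y' = -8.6000 + 16.9000·sin(0.9960)·0.05 = -7.8908
θ' = 0.9960 + (16.9000/3.4)·tan(-0.23)·0.05 = 0.9378
v' = 16.9000 + 2.9000·0.05 = 17.0450

(8.3594, -7.8908, 0.9378, 17.0450)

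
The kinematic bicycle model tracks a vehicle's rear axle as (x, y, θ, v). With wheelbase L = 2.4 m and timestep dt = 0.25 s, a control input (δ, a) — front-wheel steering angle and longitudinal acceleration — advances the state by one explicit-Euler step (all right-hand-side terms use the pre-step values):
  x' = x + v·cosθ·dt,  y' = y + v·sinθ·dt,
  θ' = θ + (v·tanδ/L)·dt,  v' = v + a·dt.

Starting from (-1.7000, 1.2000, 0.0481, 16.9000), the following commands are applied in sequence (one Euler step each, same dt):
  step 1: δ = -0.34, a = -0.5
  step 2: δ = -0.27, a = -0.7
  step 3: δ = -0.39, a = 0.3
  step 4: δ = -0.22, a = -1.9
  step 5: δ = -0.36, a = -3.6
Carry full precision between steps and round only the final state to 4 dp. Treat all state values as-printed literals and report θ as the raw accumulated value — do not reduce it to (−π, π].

(5.0127, -11.9529, -2.7926, 15.3000)

after step 1 (δ=-0.34, a=-0.5): (2.520113, 1.403144, -0.574624, 16.775000)
after step 2 (δ=-0.27, a=-0.7): (6.040333, -0.876241, -1.058230, 16.600000)
after step 3 (δ=-0.39, a=0.3): (8.075556, -4.492920, -1.769013, 16.675000)
after step 4 (δ=-0.22, a=-1.9): (7.254641, -8.580043, -2.157435, 16.200000)
after step 5 (δ=-0.36, a=-3.6): (5.012703, -11.952908, -2.792615, 15.300000)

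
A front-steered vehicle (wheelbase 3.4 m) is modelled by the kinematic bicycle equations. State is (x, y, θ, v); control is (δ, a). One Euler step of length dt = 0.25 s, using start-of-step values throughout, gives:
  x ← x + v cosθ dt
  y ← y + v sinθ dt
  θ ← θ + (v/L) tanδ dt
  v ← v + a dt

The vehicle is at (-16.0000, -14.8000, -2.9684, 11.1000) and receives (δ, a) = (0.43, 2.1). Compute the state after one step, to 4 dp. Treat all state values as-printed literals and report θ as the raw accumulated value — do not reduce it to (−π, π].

(-18.7335, -15.2782, -2.5941, 11.6250)

x' = -16.0000 + 11.1000·cos(-2.9684)·0.25 = -18.7335
y' = -14.8000 + 11.1000·sin(-2.9684)·0.25 = -15.2782
θ' = -2.9684 + (11.1000/3.4)·tan(0.43)·0.25 = -2.5941
v' = 11.1000 + 2.1000·0.25 = 11.6250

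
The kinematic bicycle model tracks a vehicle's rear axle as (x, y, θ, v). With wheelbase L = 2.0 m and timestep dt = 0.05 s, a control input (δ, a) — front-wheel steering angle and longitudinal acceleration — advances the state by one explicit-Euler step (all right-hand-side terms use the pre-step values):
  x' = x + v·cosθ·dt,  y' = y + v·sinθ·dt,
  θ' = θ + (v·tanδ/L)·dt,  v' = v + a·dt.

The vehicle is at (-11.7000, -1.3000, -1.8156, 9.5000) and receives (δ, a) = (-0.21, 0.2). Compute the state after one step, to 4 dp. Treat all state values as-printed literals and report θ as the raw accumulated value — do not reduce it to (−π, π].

x' = -11.7000 + 9.5000·cos(-1.8156)·0.05 = -11.8151
y' = -1.3000 + 9.5000·sin(-1.8156)·0.05 = -1.7608
θ' = -1.8156 + (9.5000/2.0)·tan(-0.21)·0.05 = -1.8662
v' = 9.5000 + 0.2000·0.05 = 9.5100

(-11.8151, -1.7608, -1.8662, 9.5100)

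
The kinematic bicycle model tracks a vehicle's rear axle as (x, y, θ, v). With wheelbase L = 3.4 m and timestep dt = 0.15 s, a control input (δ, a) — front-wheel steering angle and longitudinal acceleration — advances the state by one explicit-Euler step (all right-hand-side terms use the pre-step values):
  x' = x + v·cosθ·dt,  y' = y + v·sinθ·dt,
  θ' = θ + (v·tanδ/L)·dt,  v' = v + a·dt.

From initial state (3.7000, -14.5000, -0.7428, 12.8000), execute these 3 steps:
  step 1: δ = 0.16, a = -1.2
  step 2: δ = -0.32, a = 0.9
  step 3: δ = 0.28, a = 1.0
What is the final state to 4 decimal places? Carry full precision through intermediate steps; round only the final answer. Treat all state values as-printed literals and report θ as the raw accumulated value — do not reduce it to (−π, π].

(7.9018, -18.3665, -0.6744, 12.9050)

after step 1 (δ=0.16, a=-1.2): (5.114229, -15.798598, -0.651668, 12.620000)
after step 2 (δ=-0.32, a=0.9): (6.619303, -16.946728, -0.836174, 12.755000)
after step 3 (δ=0.28, a=1.0): (7.901767, -18.366520, -0.674361, 12.905000)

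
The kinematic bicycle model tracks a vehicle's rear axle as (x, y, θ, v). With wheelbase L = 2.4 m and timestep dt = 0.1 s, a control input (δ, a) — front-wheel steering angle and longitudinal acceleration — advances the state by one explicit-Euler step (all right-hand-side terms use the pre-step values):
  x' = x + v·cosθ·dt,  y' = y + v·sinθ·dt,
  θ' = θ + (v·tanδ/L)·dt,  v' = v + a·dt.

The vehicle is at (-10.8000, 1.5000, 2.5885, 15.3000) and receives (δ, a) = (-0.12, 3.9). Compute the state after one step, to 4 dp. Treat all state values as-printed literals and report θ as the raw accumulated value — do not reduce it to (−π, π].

x' = -10.8000 + 15.3000·cos(2.5885)·0.1 = -12.1019
y' = 1.5000 + 15.3000·sin(2.5885)·0.1 = 2.3037
θ' = 2.5885 + (15.3000/2.4)·tan(-0.12)·0.1 = 2.5116
v' = 15.3000 + 3.9000·0.1 = 15.6900

(-12.1019, 2.3037, 2.5116, 15.6900)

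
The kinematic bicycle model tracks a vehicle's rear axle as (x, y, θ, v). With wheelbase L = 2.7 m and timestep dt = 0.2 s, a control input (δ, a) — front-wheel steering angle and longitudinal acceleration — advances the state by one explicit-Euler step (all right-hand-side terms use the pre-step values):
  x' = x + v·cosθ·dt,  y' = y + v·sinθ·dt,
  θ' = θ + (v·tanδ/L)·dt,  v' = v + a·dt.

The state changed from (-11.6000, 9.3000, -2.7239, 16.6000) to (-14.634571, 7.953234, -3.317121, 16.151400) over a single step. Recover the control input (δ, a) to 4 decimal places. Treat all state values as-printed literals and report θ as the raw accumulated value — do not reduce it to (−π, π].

a = (v'−v)/dt = (-0.448600)/0.2 = -2.2430
Δθ = θ'−θ = -0.593221;  (v·dt/L) = 16.6000·0.2/2.7 = 1.229630
tan δ = Δθ·L/(v·dt) = -0.482439  →  δ = -0.4495

δ = -0.4495, a = -2.2430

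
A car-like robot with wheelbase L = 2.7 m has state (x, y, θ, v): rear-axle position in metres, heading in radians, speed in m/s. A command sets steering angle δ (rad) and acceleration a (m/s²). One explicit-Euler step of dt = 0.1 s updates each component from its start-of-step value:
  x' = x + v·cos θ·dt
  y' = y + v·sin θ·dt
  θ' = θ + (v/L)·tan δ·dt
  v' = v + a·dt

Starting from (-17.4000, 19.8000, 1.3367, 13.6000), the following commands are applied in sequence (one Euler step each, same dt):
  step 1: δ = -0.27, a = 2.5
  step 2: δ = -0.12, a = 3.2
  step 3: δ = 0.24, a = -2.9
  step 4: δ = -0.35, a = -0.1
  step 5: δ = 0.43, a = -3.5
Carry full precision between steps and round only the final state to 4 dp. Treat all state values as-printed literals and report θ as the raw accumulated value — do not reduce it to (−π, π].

(-14.9039, 26.2412, 1.3118, 13.5200)

after step 1 (δ=-0.27, a=2.5): (-17.084529, 21.122905, 1.197296, 13.850000)
after step 2 (δ=-0.12, a=3.2): (-16.579175, 22.412417, 1.135443, 14.170000)
after step 3 (δ=0.24, a=-2.9): (-15.981582, 23.697241, 1.263874, 13.880000)
after step 4 (δ=-0.35, a=-0.1): (-15.562231, 25.020377, 1.076222, 13.870000)
after step 5 (δ=0.43, a=-3.5): (-14.903882, 26.241175, 1.311818, 13.520000)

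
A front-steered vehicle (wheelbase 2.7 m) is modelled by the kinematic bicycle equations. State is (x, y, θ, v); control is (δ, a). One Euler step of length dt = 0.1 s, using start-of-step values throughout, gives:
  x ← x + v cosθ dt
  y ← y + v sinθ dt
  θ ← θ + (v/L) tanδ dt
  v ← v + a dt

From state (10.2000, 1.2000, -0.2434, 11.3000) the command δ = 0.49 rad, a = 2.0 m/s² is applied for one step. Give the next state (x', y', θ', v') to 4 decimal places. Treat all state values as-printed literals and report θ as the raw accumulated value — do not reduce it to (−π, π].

(11.2967, 0.9277, -0.0202, 11.5000)

x' = 10.2000 + 11.3000·cos(-0.2434)·0.1 = 11.2967
y' = 1.2000 + 11.3000·sin(-0.2434)·0.1 = 0.9277
θ' = -0.2434 + (11.3000/2.7)·tan(0.49)·0.1 = -0.0202
v' = 11.3000 + 2.0000·0.1 = 11.5000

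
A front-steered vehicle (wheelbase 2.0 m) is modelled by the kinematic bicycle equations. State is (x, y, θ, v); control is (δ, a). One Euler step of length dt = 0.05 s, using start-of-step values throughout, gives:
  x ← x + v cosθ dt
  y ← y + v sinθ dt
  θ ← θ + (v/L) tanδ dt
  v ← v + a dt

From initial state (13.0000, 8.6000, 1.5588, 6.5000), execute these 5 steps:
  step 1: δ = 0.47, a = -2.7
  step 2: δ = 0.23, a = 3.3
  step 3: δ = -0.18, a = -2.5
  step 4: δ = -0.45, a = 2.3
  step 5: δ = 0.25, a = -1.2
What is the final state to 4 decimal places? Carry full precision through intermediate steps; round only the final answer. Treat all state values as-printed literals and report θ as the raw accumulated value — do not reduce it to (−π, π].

(12.9211, 10.2123, 1.6132, 6.4600)

after step 1 (δ=0.47, a=-2.7): (13.003899, 8.924977, 1.641344, 6.365000)
after step 2 (δ=0.23, a=3.3): (12.981465, 9.242435, 1.678603, 6.530000)
after step 3 (δ=-0.18, a=-2.5): (12.946335, 9.567039, 1.648896, 6.405000)
after step 4 (δ=-0.45, a=2.3): (12.921349, 9.886313, 1.571547, 6.520000)
after step 5 (δ=0.25, a=-1.2): (12.921104, 10.212313, 1.613168, 6.460000)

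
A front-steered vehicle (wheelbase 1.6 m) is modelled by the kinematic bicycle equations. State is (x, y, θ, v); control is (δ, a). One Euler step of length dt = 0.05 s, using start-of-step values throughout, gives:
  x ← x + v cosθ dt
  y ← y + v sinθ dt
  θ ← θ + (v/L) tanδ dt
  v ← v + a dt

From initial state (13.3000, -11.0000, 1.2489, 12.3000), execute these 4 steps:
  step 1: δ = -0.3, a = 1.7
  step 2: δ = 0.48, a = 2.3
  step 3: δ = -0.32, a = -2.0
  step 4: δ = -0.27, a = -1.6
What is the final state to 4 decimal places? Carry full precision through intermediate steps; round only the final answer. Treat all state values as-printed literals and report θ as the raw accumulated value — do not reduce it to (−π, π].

after step 1 (δ=-0.3, a=1.7): (13.494565, -10.416588, 1.129999, 12.385000)
after step 2 (δ=0.48, a=2.3): (13.758775, -9.856531, 1.331492, 12.500000)
after step 3 (δ=-0.32, a=-2.0): (13.906917, -9.249342, 1.202043, 12.400000)
after step 4 (δ=-0.27, a=-1.6): (14.130398, -8.671020, 1.094799, 12.320000)

(14.1304, -8.6710, 1.0948, 12.3200)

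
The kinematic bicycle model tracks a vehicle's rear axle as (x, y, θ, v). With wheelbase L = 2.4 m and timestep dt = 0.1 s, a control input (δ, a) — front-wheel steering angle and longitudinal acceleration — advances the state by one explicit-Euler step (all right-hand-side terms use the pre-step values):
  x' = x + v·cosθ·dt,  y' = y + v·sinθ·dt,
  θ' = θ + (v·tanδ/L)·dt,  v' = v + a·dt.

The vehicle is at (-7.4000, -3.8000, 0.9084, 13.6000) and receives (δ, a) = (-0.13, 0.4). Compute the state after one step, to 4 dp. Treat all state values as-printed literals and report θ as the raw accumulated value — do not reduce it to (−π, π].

(-6.5636, -2.7276, 0.8343, 13.6400)

x' = -7.4000 + 13.6000·cos(0.9084)·0.1 = -6.5636
y' = -3.8000 + 13.6000·sin(0.9084)·0.1 = -2.7276
θ' = 0.9084 + (13.6000/2.4)·tan(-0.13)·0.1 = 0.8343
v' = 13.6000 + 0.4000·0.1 = 13.6400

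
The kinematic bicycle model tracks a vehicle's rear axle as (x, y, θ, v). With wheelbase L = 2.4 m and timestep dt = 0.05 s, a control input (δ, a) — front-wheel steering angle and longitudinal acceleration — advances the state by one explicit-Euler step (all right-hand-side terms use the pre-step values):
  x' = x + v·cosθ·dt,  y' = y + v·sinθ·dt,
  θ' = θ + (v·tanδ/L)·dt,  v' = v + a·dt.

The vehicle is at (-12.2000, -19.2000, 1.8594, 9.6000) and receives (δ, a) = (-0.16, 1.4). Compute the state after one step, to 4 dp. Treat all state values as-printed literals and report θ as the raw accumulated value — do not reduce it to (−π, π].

(-12.3366, -18.7399, 1.8271, 9.6700)

x' = -12.2000 + 9.6000·cos(1.8594)·0.05 = -12.3366
y' = -19.2000 + 9.6000·sin(1.8594)·0.05 = -18.7399
θ' = 1.8594 + (9.6000/2.4)·tan(-0.16)·0.05 = 1.8271
v' = 9.6000 + 1.4000·0.05 = 9.6700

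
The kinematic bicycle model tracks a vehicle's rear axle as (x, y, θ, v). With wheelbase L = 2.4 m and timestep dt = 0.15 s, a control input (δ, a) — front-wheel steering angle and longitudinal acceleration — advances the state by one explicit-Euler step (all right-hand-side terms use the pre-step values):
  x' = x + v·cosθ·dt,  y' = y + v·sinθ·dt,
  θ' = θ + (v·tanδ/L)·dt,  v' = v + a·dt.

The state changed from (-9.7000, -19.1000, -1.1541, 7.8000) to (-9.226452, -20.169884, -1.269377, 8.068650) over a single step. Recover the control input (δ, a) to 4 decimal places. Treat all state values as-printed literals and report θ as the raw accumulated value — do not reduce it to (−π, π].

δ = -0.2322, a = 1.7910

a = (v'−v)/dt = (0.268650)/0.15 = 1.7910
Δθ = θ'−θ = -0.115277;  (v·dt/L) = 7.8000·0.15/2.4 = 0.487500
tan δ = Δθ·L/(v·dt) = -0.236466  →  δ = -0.2322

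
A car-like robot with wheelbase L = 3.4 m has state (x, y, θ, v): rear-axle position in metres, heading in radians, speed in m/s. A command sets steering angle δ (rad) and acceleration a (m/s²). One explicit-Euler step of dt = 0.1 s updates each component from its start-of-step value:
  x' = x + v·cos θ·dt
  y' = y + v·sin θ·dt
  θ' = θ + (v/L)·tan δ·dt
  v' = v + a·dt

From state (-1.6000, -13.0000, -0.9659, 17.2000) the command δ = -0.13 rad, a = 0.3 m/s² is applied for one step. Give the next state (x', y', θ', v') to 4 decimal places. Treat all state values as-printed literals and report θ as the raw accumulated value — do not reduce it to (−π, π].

(-0.6219, -14.4148, -1.0320, 17.2300)

x' = -1.6000 + 17.2000·cos(-0.9659)·0.1 = -0.6219
y' = -13.0000 + 17.2000·sin(-0.9659)·0.1 = -14.4148
θ' = -0.9659 + (17.2000/3.4)·tan(-0.13)·0.1 = -1.0320
v' = 17.2000 + 0.3000·0.1 = 17.2300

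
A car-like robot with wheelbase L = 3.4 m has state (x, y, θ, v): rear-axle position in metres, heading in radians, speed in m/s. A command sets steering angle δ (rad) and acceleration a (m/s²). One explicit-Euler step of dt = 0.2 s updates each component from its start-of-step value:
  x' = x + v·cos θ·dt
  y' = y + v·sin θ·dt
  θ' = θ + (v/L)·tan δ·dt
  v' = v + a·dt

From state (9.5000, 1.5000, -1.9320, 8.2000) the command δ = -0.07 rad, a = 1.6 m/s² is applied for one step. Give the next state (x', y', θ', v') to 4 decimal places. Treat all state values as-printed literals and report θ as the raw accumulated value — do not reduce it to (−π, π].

(8.9204, -0.0342, -1.9658, 8.5200)

x' = 9.5000 + 8.2000·cos(-1.9320)·0.2 = 8.9204
y' = 1.5000 + 8.2000·sin(-1.9320)·0.2 = -0.0342
θ' = -1.9320 + (8.2000/3.4)·tan(-0.07)·0.2 = -1.9658
v' = 8.2000 + 1.6000·0.2 = 8.5200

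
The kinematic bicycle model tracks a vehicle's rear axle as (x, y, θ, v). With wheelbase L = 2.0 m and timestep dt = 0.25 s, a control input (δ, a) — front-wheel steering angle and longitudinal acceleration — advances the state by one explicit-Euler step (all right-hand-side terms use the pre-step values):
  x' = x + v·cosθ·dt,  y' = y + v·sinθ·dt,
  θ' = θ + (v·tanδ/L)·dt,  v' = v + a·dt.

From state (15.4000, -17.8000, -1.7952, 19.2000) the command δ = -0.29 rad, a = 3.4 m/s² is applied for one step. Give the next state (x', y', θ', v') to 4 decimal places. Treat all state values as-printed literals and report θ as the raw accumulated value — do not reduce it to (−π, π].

x' = 15.4000 + 19.2000·cos(-1.7952)·0.25 = 14.3319
y' = -17.8000 + 19.2000·sin(-1.7952)·0.25 = -22.4796
θ' = -1.7952 + (19.2000/2.0)·tan(-0.29)·0.25 = -2.5114
v' = 19.2000 + 3.4000·0.25 = 20.0500

(14.3319, -22.4796, -2.5114, 20.0500)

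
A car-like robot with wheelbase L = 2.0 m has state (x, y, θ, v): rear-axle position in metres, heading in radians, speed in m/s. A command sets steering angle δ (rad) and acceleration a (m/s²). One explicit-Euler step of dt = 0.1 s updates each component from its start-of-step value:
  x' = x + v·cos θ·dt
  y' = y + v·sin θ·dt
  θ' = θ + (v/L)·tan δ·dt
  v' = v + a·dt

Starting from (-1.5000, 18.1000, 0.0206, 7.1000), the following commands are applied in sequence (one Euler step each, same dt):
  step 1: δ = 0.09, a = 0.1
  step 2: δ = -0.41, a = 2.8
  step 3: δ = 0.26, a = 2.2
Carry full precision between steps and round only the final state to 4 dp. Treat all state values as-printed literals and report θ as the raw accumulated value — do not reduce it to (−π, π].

after step 1 (δ=0.09, a=0.1): (-0.790151, 18.114625, 0.052637, 7.110000)
after step 2 (δ=-0.41, a=2.8): (-0.080135, 18.152032, -0.101875, 7.390000)
after step 3 (δ=0.26, a=2.2): (0.655033, 18.076877, -0.003580, 7.610000)

(0.6550, 18.0769, -0.0036, 7.6100)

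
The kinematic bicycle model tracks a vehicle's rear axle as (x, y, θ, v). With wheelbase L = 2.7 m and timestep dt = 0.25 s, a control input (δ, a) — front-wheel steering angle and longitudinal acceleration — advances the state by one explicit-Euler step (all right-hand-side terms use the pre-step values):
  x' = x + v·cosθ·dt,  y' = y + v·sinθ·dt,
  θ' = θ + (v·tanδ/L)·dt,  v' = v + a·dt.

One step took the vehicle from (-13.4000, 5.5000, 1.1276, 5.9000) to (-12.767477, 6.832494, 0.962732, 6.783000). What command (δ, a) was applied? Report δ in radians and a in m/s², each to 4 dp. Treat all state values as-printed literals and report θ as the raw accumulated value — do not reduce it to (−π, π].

a = (v'−v)/dt = (0.883000)/0.25 = 3.5320
Δθ = θ'−θ = -0.164868;  (v·dt/L) = 5.9000·0.25/2.7 = 0.546296
tan δ = Δθ·L/(v·dt) = -0.301792  →  δ = -0.2931

δ = -0.2931, a = 3.5320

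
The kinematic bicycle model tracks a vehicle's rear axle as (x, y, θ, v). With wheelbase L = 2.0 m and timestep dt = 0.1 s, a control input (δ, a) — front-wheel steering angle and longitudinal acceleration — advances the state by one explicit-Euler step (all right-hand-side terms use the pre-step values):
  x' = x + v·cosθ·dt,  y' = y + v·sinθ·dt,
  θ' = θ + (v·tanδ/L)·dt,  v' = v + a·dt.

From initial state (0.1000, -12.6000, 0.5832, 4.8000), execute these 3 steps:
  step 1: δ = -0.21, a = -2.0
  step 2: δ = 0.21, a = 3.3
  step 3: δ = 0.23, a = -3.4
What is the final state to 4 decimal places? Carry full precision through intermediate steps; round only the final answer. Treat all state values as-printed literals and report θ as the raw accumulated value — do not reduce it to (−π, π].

after step 1 (δ=-0.21, a=-2.0): (0.500658, -12.335665, 0.532046, 4.600000)
after step 2 (δ=0.21, a=3.3): (0.897073, -12.102308, 0.581069, 4.930000)
after step 3 (δ=0.23, a=-3.4): (1.309160, -11.831692, 0.638785, 4.590000)

(1.3092, -11.8317, 0.6388, 4.5900)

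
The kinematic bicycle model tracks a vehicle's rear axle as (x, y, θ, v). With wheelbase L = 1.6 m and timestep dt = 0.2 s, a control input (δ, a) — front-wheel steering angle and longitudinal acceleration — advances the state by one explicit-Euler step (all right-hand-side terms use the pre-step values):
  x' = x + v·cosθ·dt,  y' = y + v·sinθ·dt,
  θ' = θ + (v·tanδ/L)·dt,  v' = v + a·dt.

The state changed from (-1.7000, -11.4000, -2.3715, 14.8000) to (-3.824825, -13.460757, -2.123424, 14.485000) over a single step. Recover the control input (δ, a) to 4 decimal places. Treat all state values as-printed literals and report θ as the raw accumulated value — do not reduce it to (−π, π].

δ = 0.1333, a = -1.5750

a = (v'−v)/dt = (-0.315000)/0.2 = -1.5750
Δθ = θ'−θ = 0.248076;  (v·dt/L) = 14.8000·0.2/1.6 = 1.850000
tan δ = Δθ·L/(v·dt) = 0.134095  →  δ = 0.1333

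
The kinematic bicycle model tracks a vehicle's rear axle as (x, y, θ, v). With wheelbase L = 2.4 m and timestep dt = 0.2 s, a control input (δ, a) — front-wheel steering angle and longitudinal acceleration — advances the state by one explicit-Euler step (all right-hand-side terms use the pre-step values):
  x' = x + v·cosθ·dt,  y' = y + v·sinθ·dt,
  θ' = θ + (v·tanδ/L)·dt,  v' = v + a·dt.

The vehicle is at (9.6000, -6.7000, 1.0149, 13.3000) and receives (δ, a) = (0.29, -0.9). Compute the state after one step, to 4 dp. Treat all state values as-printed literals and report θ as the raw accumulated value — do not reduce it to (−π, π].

x' = 9.6000 + 13.3000·cos(1.0149)·0.2 = 11.0037
y' = -6.7000 + 13.3000·sin(1.0149)·0.2 = -4.4405
θ' = 1.0149 + (13.3000/2.4)·tan(0.29)·0.2 = 1.3456
v' = 13.3000 − 0.9000·0.2 = 13.1200

(11.0037, -4.4405, 1.3456, 13.1200)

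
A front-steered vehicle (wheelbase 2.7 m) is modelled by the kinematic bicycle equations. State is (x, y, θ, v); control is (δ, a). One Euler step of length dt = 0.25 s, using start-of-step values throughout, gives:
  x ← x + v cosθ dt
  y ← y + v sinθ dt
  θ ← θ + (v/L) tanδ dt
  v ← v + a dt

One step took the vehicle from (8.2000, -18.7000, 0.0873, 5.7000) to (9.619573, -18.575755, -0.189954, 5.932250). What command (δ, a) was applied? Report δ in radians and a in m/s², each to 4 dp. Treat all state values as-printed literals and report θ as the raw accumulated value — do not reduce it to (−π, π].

δ = -0.4837, a = 0.9290

a = (v'−v)/dt = (0.232250)/0.25 = 0.9290
Δθ = θ'−θ = -0.277254;  (v·dt/L) = 5.7000·0.25/2.7 = 0.527778
tan δ = Δθ·L/(v·dt) = -0.525323  →  δ = -0.4837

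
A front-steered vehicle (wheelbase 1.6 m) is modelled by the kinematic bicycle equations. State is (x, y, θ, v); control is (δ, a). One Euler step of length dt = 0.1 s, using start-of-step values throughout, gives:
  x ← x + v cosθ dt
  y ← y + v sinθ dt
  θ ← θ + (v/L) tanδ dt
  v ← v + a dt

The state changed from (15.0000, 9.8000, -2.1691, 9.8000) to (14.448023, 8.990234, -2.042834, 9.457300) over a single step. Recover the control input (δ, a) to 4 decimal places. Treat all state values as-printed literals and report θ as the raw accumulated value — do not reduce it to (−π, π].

δ = 0.2033, a = -3.4270

a = (v'−v)/dt = (-0.342700)/0.1 = -3.4270
Δθ = θ'−θ = 0.126266;  (v·dt/L) = 9.8000·0.1/1.6 = 0.612500
tan δ = Δθ·L/(v·dt) = 0.206149  →  δ = 0.2033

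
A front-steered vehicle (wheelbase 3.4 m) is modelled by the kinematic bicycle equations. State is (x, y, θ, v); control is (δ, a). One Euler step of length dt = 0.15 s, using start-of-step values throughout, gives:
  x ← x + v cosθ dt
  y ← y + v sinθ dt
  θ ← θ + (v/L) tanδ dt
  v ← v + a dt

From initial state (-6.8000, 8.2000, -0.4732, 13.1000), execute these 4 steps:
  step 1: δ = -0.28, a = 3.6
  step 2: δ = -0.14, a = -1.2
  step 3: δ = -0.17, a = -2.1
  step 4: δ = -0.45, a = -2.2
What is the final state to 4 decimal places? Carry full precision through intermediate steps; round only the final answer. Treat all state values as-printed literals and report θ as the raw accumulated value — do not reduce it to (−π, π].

(-0.5605, 3.2961, -1.1063, 12.8150)

after step 1 (δ=-0.28, a=3.6): (-5.050925, 7.304477, -0.639389, 13.640000)
after step 2 (δ=-0.14, a=-1.2): (-3.409091, 6.083617, -0.724191, 13.460000)
after step 3 (δ=-0.17, a=-2.1): (-1.896789, 4.745969, -0.826125, 13.145000)
after step 4 (δ=-0.45, a=-2.2): (-0.560475, 3.296120, -1.106262, 12.815000)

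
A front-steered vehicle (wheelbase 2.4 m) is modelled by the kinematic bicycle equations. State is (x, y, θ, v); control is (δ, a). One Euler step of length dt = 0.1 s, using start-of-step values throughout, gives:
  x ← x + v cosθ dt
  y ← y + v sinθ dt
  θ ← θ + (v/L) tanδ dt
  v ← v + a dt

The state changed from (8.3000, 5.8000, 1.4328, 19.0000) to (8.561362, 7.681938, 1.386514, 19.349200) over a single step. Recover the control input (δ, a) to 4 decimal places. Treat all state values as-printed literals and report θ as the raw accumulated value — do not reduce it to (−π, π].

δ = -0.0584, a = 3.4920

a = (v'−v)/dt = (0.349200)/0.1 = 3.4920
Δθ = θ'−θ = -0.046286;  (v·dt/L) = 19.0000·0.1/2.4 = 0.791667
tan δ = Δθ·L/(v·dt) = -0.058467  →  δ = -0.0584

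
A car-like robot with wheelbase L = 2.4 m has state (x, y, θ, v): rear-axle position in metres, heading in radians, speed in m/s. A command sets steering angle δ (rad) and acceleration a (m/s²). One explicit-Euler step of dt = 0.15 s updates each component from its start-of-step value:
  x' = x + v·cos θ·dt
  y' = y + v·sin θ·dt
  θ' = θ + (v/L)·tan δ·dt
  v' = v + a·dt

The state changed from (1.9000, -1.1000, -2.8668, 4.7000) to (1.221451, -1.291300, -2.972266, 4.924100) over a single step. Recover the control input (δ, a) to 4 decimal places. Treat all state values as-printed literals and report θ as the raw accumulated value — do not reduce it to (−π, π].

δ = -0.3447, a = 1.4940

a = (v'−v)/dt = (0.224100)/0.15 = 1.4940
Δθ = θ'−θ = -0.105466;  (v·dt/L) = 4.7000·0.15/2.4 = 0.293750
tan δ = Δθ·L/(v·dt) = -0.359033  →  δ = -0.3447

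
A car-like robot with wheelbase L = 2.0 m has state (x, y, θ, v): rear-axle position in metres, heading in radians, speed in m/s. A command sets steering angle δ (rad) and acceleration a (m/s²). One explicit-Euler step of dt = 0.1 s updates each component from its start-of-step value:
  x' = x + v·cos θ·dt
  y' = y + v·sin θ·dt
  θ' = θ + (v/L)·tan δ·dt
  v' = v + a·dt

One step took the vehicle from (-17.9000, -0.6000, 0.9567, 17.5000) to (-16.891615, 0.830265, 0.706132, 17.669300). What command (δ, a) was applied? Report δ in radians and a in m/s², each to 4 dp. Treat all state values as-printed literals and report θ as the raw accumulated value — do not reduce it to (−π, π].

δ = -0.2789, a = 1.6930

a = (v'−v)/dt = (0.169300)/0.1 = 1.6930
Δθ = θ'−θ = -0.250568;  (v·dt/L) = 17.5000·0.1/2.0 = 0.875000
tan δ = Δθ·L/(v·dt) = -0.286363  →  δ = -0.2789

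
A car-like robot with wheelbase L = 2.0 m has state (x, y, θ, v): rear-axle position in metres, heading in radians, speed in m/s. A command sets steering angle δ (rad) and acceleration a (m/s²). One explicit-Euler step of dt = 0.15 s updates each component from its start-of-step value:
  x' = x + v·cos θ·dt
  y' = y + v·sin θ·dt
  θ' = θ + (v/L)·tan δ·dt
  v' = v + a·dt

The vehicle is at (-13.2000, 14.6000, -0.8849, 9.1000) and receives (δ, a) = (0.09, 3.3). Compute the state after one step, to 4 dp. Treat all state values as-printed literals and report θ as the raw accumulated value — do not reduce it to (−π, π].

x' = -13.2000 + 9.1000·cos(-0.8849)·0.15 = -12.3355
y' = 14.6000 + 9.1000·sin(-0.8849)·0.15 = 13.5437
θ' = -0.8849 + (9.1000/2.0)·tan(0.09)·0.15 = -0.8233
v' = 9.1000 + 3.3000·0.15 = 9.5950

(-12.3355, 13.5437, -0.8233, 9.5950)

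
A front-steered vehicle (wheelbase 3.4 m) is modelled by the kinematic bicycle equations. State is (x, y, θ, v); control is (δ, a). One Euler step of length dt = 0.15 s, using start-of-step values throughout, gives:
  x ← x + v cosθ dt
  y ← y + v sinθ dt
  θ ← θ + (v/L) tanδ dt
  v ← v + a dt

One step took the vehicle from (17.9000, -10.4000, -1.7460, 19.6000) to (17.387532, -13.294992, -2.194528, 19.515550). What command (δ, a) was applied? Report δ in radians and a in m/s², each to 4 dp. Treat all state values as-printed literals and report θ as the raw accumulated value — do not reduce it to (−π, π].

a = (v'−v)/dt = (-0.084450)/0.15 = -0.5630
Δθ = θ'−θ = -0.448528;  (v·dt/L) = 19.6000·0.15/3.4 = 0.864706
tan δ = Δθ·L/(v·dt) = -0.518706  →  δ = -0.4785

δ = -0.4785, a = -0.5630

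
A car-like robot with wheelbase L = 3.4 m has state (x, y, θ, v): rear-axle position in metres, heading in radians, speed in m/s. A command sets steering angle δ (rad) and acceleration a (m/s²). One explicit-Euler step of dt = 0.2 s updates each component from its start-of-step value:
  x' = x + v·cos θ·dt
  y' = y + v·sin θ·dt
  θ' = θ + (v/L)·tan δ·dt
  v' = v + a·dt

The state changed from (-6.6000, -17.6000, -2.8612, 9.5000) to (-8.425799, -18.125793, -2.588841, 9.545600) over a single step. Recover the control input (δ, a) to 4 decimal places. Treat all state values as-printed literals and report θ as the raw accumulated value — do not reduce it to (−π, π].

a = (v'−v)/dt = (0.045600)/0.2 = 0.2280
Δθ = θ'−θ = 0.272359;  (v·dt/L) = 9.5000·0.2/3.4 = 0.558824
tan δ = Δθ·L/(v·dt) = 0.487379  →  δ = 0.4535

δ = 0.4535, a = 0.2280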